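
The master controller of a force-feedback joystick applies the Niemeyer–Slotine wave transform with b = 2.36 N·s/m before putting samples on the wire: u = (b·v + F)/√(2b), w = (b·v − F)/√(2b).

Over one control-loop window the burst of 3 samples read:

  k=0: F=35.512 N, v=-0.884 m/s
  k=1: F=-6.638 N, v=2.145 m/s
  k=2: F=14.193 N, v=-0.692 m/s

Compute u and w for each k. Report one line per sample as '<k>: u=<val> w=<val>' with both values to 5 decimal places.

0: u=15.38545 w=-17.30599
1: u=-0.72532 w=5.38545
2: u=5.78115 w=-7.28456

k=0: b·v=2.36×(-0.884)=-2.08624; √(2b)=2.17256; u=(-2.08624+35.512)/2.17256=15.38545, w=(-2.08624−35.512)/2.17256=-17.30599
k=1: b·v=2.36×2.145=5.06220; √(2b)=2.17256; u=(5.06220+(-6.638))/2.17256=-0.72532, w=(5.06220−(-6.638))/2.17256=5.38545
k=2: b·v=2.36×(-0.692)=-1.63312; √(2b)=2.17256; u=(-1.63312+14.193)/2.17256=5.78115, w=(-1.63312−14.193)/2.17256=-7.28456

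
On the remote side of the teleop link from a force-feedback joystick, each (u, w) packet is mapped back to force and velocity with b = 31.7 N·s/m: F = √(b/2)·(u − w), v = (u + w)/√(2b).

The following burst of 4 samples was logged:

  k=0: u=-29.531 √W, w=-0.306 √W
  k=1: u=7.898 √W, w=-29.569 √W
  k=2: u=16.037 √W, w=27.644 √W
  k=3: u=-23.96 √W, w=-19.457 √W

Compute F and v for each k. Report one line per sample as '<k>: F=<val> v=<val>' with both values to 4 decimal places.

k=0: u−w=-29.2250, u+w=-29.8370; √(b/2)=3.9812, √(2b)=7.9624; F=3.9812×(-29.225)=-116.3507, v=-29.8370/7.9624=-3.7472
k=1: u−w=37.4670, u+w=-21.6710; √(b/2)=3.9812, √(2b)=7.9624; F=3.9812×37.467=149.1638, v=-21.6710/7.9624=-2.7217
k=2: u−w=-11.6070, u+w=43.6810; √(b/2)=3.9812, √(2b)=7.9624; F=3.9812×(-11.607)=-46.2099, v=43.6810/7.9624=5.4859
k=3: u−w=-4.5030, u+w=-43.4170; √(b/2)=3.9812, √(2b)=7.9624; F=3.9812×(-4.503)=-17.9274, v=-43.4170/7.9624=-5.4527

0: F=-116.3507 v=-3.7472
1: F=149.1638 v=-2.7217
2: F=-46.2099 v=5.4859
3: F=-17.9274 v=-5.4527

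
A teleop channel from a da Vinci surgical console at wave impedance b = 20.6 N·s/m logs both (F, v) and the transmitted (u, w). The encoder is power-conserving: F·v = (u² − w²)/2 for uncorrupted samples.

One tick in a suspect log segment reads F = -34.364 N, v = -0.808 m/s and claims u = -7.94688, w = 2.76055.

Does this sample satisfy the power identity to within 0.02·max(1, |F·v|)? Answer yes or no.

F·v = (-34.364)×(-0.808) = 27.7661 W.
(u² − w²)/2 = (63.1529 − 7.6206)/2 = 27.7661 W.
|Δ| = 0.0000;  2% of max(1, |F·v|) = 0.5553.

yes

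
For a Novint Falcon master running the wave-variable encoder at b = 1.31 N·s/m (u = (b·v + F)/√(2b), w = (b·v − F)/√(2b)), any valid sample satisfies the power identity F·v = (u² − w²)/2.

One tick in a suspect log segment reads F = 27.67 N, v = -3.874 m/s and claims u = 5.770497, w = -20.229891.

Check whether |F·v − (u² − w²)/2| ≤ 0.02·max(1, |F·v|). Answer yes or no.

F·v = 27.67×(-3.874) = -107.193580 W.
(u² − w²)/2 = (33.298636 − 409.248490)/2 = -187.974927 W.
|Δ| = 80.781347;  2% of max(1, |F·v|) = 2.143872.

no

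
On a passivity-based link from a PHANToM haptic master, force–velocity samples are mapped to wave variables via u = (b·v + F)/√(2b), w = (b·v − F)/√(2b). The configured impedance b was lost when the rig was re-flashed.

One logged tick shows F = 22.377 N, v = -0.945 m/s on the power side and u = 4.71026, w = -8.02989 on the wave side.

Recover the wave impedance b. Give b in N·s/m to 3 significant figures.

b = 6.17 N·s/m

u + w = -3.3196;  u + w = √(2b)·v, so √(2b) = -3.3196/(-0.945) = 3.5128.
b = (√(2b))²/2 = 12.3400/2 = 6.1700.
(Check via u − w = 2F/√(2b): u − w = 12.7401, 2F/√(2b) = 12.7401.)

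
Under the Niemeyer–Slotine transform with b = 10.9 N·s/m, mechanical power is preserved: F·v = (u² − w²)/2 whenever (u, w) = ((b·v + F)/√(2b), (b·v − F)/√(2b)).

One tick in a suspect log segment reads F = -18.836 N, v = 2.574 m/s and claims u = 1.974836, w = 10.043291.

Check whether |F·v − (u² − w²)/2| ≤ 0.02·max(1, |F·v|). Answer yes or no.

F·v = (-18.836)×2.574 = -48.483864 W.
(u² − w²)/2 = (3.899977 − 100.867694)/2 = -48.483858 W.
|Δ| = 0.000006;  2% of max(1, |F·v|) = 0.969677.

yes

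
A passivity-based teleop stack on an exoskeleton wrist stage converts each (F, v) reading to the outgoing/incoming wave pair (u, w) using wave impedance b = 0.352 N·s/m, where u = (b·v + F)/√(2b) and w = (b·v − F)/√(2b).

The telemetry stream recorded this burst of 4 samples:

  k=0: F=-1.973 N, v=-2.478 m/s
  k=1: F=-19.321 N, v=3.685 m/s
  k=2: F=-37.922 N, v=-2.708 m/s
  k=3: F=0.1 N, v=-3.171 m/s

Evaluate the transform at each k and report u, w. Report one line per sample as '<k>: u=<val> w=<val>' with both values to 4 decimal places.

0: u=-3.3911 w=1.3119
1: u=-21.4814 w=24.5733
2: u=-46.3326 w=44.0604
3: u=-1.2111 w=-1.4495

k=0: b·v=0.352×(-2.478)=-0.8723; √(2b)=0.8390; u=(-0.8723+(-1.973))/0.8390=-3.3911, w=(-0.8723−(-1.973))/0.8390=1.3119
k=1: b·v=0.352×3.685=1.2971; √(2b)=0.8390; u=(1.2971+(-19.321))/0.8390=-21.4814, w=(1.2971−(-19.321))/0.8390=24.5733
k=2: b·v=0.352×(-2.708)=-0.9532; √(2b)=0.8390; u=(-0.9532+(-37.922))/0.8390=-46.3326, w=(-0.9532−(-37.922))/0.8390=44.0604
k=3: b·v=0.352×(-3.171)=-1.1162; √(2b)=0.8390; u=(-1.1162+0.1)/0.8390=-1.2111, w=(-1.1162−0.1)/0.8390=-1.4495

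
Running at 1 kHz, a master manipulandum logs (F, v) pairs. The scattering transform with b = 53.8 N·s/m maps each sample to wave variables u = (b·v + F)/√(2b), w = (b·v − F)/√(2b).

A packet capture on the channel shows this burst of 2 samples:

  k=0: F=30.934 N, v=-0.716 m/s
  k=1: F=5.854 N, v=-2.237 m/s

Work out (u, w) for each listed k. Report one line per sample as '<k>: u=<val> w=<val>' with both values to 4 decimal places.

0: u=-0.7314 w=-6.6957
1: u=-11.0379 w=-12.1666

k=0: b·v=53.8×(-0.716)=-38.5208; √(2b)=10.3730; u=(-38.5208+30.934)/10.3730=-0.7314, w=(-38.5208−30.934)/10.3730=-6.6957
k=1: b·v=53.8×(-2.237)=-120.3506; √(2b)=10.3730; u=(-120.3506+5.854)/10.3730=-11.0379, w=(-120.3506−5.854)/10.3730=-12.1666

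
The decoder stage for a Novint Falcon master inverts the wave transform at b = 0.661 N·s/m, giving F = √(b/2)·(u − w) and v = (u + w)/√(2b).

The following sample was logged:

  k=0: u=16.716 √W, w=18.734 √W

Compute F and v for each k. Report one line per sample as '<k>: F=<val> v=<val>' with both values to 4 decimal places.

k=0: u−w=-2.0180, u+w=35.4500; √(b/2)=0.5749, √(2b)=1.1498; F=0.5749×(-2.018)=-1.1601, v=35.4500/1.1498=30.8319

0: F=-1.1601 v=30.8319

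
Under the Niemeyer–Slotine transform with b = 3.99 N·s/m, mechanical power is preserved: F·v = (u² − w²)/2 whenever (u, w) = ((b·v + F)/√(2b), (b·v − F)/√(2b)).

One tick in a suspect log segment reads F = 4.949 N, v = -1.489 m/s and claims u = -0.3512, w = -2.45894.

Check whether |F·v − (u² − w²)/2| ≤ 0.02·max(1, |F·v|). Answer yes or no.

no

F·v = 4.949×(-1.489) = -7.3691 W.
(u² − w²)/2 = (0.1233 − 6.0464)/2 = -2.9615 W.
|Δ| = 4.4075;  2% of max(1, |F·v|) = 0.1474.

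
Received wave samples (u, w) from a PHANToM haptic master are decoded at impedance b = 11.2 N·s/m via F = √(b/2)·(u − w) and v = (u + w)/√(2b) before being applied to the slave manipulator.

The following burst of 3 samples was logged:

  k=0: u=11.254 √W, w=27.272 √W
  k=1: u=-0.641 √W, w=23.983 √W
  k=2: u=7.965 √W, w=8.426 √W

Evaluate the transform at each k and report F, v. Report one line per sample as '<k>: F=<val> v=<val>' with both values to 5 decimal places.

k=0: u−w=-16.01800, u+w=38.52600; √(b/2)=2.36643, √(2b)=4.73286; F=2.36643×(-16.018)=-37.90551, v=38.52600/4.73286=8.14010
k=1: u−w=-24.62400, u+w=23.34200; √(b/2)=2.36643, √(2b)=4.73286; F=2.36643×(-24.624)=-58.27102, v=23.34200/4.73286=4.93190
k=2: u−w=-0.46100, u+w=16.39100; √(b/2)=2.36643, √(2b)=4.73286; F=2.36643×(-0.461)=-1.09093, v=16.39100/4.73286=3.46323

0: F=-37.90551 v=8.14010
1: F=-58.27102 v=4.93190
2: F=-1.09093 v=3.46323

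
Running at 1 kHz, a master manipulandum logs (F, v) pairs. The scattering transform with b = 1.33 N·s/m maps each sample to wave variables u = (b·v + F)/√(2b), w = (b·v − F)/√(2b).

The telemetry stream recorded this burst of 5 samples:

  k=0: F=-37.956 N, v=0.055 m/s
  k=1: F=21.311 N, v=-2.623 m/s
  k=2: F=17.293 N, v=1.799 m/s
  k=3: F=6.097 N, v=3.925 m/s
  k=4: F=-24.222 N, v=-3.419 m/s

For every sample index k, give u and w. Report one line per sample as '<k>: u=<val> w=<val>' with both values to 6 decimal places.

0: u=-23.227466 w=23.317168
1: u=10.927621 w=-15.205604
2: u=12.070059 w=-9.135978
3: u=6.939051 w=-0.537570
4: u=-17.639571 w=12.063351

k=0: b·v=1.33×0.055=0.073150; √(2b)=1.630951; u=(0.073150+(-37.956))/1.630951=-23.227466, w=(0.073150−(-37.956))/1.630951=23.317168
k=1: b·v=1.33×(-2.623)=-3.488590; √(2b)=1.630951; u=(-3.488590+21.311)/1.630951=10.927621, w=(-3.488590−21.311)/1.630951=-15.205604
k=2: b·v=1.33×1.799=2.392670; √(2b)=1.630951; u=(2.392670+17.293)/1.630951=12.070059, w=(2.392670−17.293)/1.630951=-9.135978
k=3: b·v=1.33×3.925=5.220250; √(2b)=1.630951; u=(5.220250+6.097)/1.630951=6.939051, w=(5.220250−6.097)/1.630951=-0.537570
k=4: b·v=1.33×(-3.419)=-4.547270; √(2b)=1.630951; u=(-4.547270+(-24.222))/1.630951=-17.639571, w=(-4.547270−(-24.222))/1.630951=12.063351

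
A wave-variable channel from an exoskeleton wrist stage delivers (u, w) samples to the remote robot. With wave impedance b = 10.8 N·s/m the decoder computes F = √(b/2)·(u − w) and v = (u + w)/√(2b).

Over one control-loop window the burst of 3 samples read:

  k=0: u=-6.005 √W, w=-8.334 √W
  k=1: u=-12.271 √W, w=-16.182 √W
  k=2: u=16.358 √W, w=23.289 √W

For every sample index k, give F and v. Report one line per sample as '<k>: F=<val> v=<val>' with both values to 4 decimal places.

k=0: u−w=2.3290, u+w=-14.3390; √(b/2)=2.3238, √(2b)=4.6476; F=2.3238×2.329=5.4121, v=-14.3390/4.6476=-3.0853
k=1: u−w=3.9110, u+w=-28.4530; √(b/2)=2.3238, √(2b)=4.6476; F=2.3238×3.911=9.0883, v=-28.4530/4.6476=-6.1221
k=2: u−w=-6.9310, u+w=39.6470; √(b/2)=2.3238, √(2b)=4.6476; F=2.3238×(-6.931)=-16.1062, v=39.6470/4.6476=8.5307

0: F=5.4121 v=-3.0853
1: F=9.0883 v=-6.1221
2: F=-16.1062 v=8.5307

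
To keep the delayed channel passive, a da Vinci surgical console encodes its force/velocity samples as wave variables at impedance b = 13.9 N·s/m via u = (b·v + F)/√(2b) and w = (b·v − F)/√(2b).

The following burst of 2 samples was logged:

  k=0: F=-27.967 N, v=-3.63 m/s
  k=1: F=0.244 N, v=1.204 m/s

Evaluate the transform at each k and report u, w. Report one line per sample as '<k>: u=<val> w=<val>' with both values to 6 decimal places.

0: u=-14.873959 w=-4.265472
1: u=3.220365 w=3.127810

k=0: b·v=13.9×(-3.63)=-50.457000; √(2b)=5.272571; u=(-50.457000+(-27.967))/5.272571=-14.873959, w=(-50.457000−(-27.967))/5.272571=-4.265472
k=1: b·v=13.9×1.204=16.735600; √(2b)=5.272571; u=(16.735600+0.244)/5.272571=3.220365, w=(16.735600−0.244)/5.272571=3.127810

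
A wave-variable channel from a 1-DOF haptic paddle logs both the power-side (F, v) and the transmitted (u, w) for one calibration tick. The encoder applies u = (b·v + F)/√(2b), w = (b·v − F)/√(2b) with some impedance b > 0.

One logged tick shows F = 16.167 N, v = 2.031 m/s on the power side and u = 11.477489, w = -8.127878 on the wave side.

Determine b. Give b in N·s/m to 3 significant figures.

u + w = 3.349611;  u + w = √(2b)·v, so √(2b) = 3.349611/2.031 = 1.649242.
b = (√(2b))²/2 = 2.720000/2 = 1.360000.
(Check via u − w = 2F/√(2b): u − w = 19.605367, 2F/√(2b) = 19.605367.)

b = 1.36 N·s/m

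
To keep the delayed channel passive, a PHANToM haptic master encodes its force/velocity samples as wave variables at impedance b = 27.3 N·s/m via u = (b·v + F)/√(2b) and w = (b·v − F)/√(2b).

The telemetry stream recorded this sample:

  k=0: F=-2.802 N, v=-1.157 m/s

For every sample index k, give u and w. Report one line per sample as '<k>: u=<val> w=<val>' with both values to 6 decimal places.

0: u=-4.653844 w=-3.895438

k=0: b·v=27.3×(-1.157)=-31.586100; √(2b)=7.389181; u=(-31.586100+(-2.802))/7.389181=-4.653844, w=(-31.586100−(-2.802))/7.389181=-3.895438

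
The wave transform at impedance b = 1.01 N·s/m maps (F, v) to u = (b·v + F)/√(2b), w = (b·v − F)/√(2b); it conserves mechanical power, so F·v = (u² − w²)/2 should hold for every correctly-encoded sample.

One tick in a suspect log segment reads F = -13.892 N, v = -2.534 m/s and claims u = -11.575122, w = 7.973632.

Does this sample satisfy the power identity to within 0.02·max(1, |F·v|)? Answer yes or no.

F·v = (-13.892)×(-2.534) = 35.202328 W.
(u² − w²)/2 = (133.983449 − 63.578807)/2 = 35.202321 W.
|Δ| = 0.000007;  2% of max(1, |F·v|) = 0.704047.

yes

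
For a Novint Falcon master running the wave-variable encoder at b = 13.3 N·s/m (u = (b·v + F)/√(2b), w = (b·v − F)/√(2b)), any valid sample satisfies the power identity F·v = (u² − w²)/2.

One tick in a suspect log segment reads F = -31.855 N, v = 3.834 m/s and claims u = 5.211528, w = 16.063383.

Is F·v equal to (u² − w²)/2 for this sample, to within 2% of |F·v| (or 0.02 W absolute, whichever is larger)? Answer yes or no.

F·v = (-31.855)×3.834 = -122.132070 W.
(u² − w²)/2 = (27.160024 − 258.032273)/2 = -115.436125 W.
|Δ| = 6.695945;  2% of max(1, |F·v|) = 2.442641.

no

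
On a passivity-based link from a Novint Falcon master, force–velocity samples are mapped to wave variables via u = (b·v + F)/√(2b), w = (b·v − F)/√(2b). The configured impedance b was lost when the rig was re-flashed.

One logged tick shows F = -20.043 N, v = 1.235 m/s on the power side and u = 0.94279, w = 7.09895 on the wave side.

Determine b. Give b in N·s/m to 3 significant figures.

u + w = 8.04174;  u + w = √(2b)·v, so √(2b) = 8.04174/1.235 = 6.51153.
b = (√(2b))²/2 = 42.40003/2 = 21.20001.
(Check via u − w = 2F/√(2b): u − w = -6.15616, 2F/√(2b) = -6.15616.)

b = 21.2 N·s/m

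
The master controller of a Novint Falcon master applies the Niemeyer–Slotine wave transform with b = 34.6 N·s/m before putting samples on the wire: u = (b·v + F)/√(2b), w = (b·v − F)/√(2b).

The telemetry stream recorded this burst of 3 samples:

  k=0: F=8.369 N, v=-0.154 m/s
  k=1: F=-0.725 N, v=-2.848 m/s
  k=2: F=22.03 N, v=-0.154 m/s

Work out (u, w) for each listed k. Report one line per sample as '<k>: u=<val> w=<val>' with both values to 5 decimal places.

0: u=0.36552 w=-1.64659
1: u=-11.93292 w=-11.75861
2: u=2.00773 w=-3.28880

k=0: b·v=34.6×(-0.154)=-5.32840; √(2b)=8.31865; u=(-5.32840+8.369)/8.31865=0.36552, w=(-5.32840−8.369)/8.31865=-1.64659
k=1: b·v=34.6×(-2.848)=-98.54080; √(2b)=8.31865; u=(-98.54080+(-0.725))/8.31865=-11.93292, w=(-98.54080−(-0.725))/8.31865=-11.75861
k=2: b·v=34.6×(-0.154)=-5.32840; √(2b)=8.31865; u=(-5.32840+22.03)/8.31865=2.00773, w=(-5.32840−22.03)/8.31865=-3.28880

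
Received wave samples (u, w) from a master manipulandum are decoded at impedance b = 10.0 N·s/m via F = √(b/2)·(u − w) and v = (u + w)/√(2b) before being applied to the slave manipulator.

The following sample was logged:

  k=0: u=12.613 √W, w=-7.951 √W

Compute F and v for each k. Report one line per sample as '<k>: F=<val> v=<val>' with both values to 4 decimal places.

k=0: u−w=20.5640, u+w=4.6620; √(b/2)=2.2361, √(2b)=4.4721; F=2.2361×20.564=45.9825, v=4.6620/4.4721=1.0425

0: F=45.9825 v=1.0425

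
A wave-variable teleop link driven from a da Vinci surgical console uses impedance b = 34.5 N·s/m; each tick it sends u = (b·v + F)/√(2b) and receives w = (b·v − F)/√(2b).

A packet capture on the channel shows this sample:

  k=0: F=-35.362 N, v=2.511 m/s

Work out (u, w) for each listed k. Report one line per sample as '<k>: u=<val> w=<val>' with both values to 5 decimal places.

0: u=6.17188 w=14.68605

k=0: b·v=34.5×2.511=86.62950; √(2b)=8.30662; u=(86.62950+(-35.362))/8.30662=6.17188, w=(86.62950−(-35.362))/8.30662=14.68605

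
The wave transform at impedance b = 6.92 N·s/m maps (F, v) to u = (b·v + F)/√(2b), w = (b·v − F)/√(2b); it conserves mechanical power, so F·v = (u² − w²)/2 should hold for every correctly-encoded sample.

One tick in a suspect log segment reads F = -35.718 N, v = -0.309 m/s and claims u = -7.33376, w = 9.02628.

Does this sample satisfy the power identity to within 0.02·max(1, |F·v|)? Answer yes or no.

no

F·v = (-35.718)×(-0.309) = 11.0369 W.
(u² − w²)/2 = (53.7840 − 81.4737)/2 = -13.8448 W.
|Δ| = 24.8817;  2% of max(1, |F·v|) = 0.2207.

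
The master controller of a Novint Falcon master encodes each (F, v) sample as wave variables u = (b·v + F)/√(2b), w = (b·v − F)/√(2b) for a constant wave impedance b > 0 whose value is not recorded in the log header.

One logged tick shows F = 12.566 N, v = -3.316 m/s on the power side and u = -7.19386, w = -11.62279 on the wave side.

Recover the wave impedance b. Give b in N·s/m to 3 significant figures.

u + w = -18.81665;  u + w = √(2b)·v, so √(2b) = -18.81665/(-3.316) = 5.67450.
b = (√(2b))²/2 = 32.19998/2 = 16.09999.
(Check via u − w = 2F/√(2b): u − w = 4.42893, 2F/√(2b) = 4.42893.)

b = 16.1 N·s/m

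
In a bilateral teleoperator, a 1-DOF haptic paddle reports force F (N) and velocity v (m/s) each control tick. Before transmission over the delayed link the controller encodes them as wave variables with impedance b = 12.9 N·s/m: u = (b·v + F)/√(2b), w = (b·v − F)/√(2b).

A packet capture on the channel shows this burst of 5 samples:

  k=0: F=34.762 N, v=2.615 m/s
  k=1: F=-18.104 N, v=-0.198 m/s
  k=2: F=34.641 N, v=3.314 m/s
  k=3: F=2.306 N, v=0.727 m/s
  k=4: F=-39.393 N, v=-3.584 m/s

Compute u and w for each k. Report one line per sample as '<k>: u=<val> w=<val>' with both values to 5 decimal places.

0: u=13.48504 w=-0.20249
1: u=-4.06708 w=3.06136
2: u=15.23646 w=1.59658
3: u=2.30034 w=1.39236
4: u=-16.85772 w=-1.34674

k=0: b·v=12.9×2.615=33.73350; √(2b)=5.07937; u=(33.73350+34.762)/5.07937=13.48504, w=(33.73350−34.762)/5.07937=-0.20249
k=1: b·v=12.9×(-0.198)=-2.55420; √(2b)=5.07937; u=(-2.55420+(-18.104))/5.07937=-4.06708, w=(-2.55420−(-18.104))/5.07937=3.06136
k=2: b·v=12.9×3.314=42.75060; √(2b)=5.07937; u=(42.75060+34.641)/5.07937=15.23646, w=(42.75060−34.641)/5.07937=1.59658
k=3: b·v=12.9×0.727=9.37830; √(2b)=5.07937; u=(9.37830+2.306)/5.07937=2.30034, w=(9.37830−2.306)/5.07937=1.39236
k=4: b·v=12.9×(-3.584)=-46.23360; √(2b)=5.07937; u=(-46.23360+(-39.393))/5.07937=-16.85772, w=(-46.23360−(-39.393))/5.07937=-1.34674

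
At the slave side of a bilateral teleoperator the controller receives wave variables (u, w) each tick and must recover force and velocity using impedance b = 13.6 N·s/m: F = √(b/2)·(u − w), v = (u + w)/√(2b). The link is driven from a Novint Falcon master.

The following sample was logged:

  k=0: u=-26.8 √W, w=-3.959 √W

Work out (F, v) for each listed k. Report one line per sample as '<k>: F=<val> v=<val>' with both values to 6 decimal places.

k=0: u−w=-22.841000, u+w=-30.759000; √(b/2)=2.607681, √(2b)=5.215362; F=2.607681×(-22.841)=-59.562041, v=-30.759000/5.215362=-5.897769

0: F=-59.562041 v=-5.897769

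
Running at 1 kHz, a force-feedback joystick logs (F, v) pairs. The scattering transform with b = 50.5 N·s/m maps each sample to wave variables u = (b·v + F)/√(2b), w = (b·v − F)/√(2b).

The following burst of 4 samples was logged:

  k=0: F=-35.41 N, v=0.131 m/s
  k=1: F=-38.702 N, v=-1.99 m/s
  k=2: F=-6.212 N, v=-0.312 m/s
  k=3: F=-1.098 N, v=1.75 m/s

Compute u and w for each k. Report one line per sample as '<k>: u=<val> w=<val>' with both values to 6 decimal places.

0: u=-2.865160 w=4.181694
1: u=-13.850619 w=-6.148633
2: u=-2.185898 w=-0.949663
3: u=8.684386 w=8.902896

k=0: b·v=50.5×0.131=6.615500; √(2b)=10.049876; u=(6.615500+(-35.41))/10.049876=-2.865160, w=(6.615500−(-35.41))/10.049876=4.181694
k=1: b·v=50.5×(-1.99)=-100.495000; √(2b)=10.049876; u=(-100.495000+(-38.702))/10.049876=-13.850619, w=(-100.495000−(-38.702))/10.049876=-6.148633
k=2: b·v=50.5×(-0.312)=-15.756000; √(2b)=10.049876; u=(-15.756000+(-6.212))/10.049876=-2.185898, w=(-15.756000−(-6.212))/10.049876=-0.949663
k=3: b·v=50.5×1.75=88.375000; √(2b)=10.049876; u=(88.375000+(-1.098))/10.049876=8.684386, w=(88.375000−(-1.098))/10.049876=8.902896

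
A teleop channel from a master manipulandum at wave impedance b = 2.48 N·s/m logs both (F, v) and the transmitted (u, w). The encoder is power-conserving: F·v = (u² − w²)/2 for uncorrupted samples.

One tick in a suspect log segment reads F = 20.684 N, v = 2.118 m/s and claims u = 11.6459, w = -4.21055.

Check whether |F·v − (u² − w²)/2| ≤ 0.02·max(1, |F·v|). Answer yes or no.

F·v = 20.684×2.118 = 43.8087 W.
(u² − w²)/2 = (135.6270 − 17.7287)/2 = 58.9491 W.
|Δ| = 15.1404;  2% of max(1, |F·v|) = 0.8762.

no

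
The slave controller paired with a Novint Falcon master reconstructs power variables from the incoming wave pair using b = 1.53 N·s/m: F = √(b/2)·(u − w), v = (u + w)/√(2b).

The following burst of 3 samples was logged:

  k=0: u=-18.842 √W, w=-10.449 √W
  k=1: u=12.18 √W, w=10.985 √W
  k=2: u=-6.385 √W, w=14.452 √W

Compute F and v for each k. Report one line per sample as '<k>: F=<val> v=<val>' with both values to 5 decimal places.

0: F=-7.34088 v=-16.74455
1: F=1.04520 v=13.24255
2: F=-18.22493 v=4.61160

k=0: u−w=-8.39300, u+w=-29.29100; √(b/2)=0.87464, √(2b)=1.74929; F=0.87464×(-8.393)=-7.34088, v=-29.29100/1.74929=-16.74455
k=1: u−w=1.19500, u+w=23.16500; √(b/2)=0.87464, √(2b)=1.74929; F=0.87464×1.195=1.04520, v=23.16500/1.74929=13.24255
k=2: u−w=-20.83700, u+w=8.06700; √(b/2)=0.87464, √(2b)=1.74929; F=0.87464×(-20.837)=-18.22493, v=8.06700/1.74929=4.61160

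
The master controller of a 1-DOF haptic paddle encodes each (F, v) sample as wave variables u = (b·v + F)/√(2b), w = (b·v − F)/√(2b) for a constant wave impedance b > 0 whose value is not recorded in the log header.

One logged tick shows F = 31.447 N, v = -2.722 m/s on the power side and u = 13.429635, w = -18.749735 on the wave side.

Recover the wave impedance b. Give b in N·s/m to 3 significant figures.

u + w = -5.320100;  u + w = √(2b)·v, so √(2b) = -5.320100/(-2.722) = 1.954482.
b = (√(2b))²/2 = 3.820000/2 = 1.910000.
(Check via u − w = 2F/√(2b): u − w = 32.179370, 2F/√(2b) = 32.179370.)

b = 1.91 N·s/m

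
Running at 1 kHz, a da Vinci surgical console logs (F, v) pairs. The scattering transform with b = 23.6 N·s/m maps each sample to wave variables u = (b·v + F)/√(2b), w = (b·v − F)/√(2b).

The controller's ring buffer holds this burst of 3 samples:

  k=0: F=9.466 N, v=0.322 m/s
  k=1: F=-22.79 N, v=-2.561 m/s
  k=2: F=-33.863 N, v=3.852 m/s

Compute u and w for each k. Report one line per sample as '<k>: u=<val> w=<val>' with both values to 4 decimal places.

0: u=2.4839 w=-0.2717
1: u=-12.1145 w=-5.4801
2: u=8.3031 w=18.1610

k=0: b·v=23.6×0.322=7.5992; √(2b)=6.8702; u=(7.5992+9.466)/6.8702=2.4839, w=(7.5992−9.466)/6.8702=-0.2717
k=1: b·v=23.6×(-2.561)=-60.4396; √(2b)=6.8702; u=(-60.4396+(-22.79))/6.8702=-12.1145, w=(-60.4396−(-22.79))/6.8702=-5.4801
k=2: b·v=23.6×3.852=90.9072; √(2b)=6.8702; u=(90.9072+(-33.863))/6.8702=8.3031, w=(90.9072−(-33.863))/6.8702=18.1610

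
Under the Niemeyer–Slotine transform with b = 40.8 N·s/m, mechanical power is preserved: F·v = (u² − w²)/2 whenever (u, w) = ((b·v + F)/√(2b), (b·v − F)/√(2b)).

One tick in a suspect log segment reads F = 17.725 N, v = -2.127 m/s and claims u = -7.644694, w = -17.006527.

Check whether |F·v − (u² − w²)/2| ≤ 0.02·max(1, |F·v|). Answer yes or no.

F·v = 17.725×(-2.127) = -37.701075 W.
(u² − w²)/2 = (58.441346 − 289.221961)/2 = -115.390307 W.
|Δ| = 77.689232;  2% of max(1, |F·v|) = 0.754021.

no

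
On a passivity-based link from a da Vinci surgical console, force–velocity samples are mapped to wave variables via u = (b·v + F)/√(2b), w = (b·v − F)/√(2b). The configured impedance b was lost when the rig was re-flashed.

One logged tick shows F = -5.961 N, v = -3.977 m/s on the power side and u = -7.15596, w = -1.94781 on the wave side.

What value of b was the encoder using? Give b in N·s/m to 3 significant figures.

b = 2.62 N·s/m

u + w = -9.1038;  u + w = √(2b)·v, so √(2b) = -9.1038/(-3.977) = 2.2891.
b = (√(2b))²/2 = 5.2400/2 = 2.6200.
(Check via u − w = 2F/√(2b): u − w = -5.2081, 2F/√(2b) = -5.2081.)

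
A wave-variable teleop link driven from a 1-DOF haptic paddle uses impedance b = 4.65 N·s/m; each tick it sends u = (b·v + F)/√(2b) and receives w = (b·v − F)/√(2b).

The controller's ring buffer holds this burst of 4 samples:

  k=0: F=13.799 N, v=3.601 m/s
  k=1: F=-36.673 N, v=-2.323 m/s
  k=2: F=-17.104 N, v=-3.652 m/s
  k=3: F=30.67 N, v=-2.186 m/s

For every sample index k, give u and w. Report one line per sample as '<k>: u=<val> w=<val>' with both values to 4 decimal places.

k=0: b·v=4.65×3.601=16.7447; √(2b)=3.0496; u=(16.7447+13.799)/3.0496=10.0157, w=(16.7447−13.799)/3.0496=0.9659
k=1: b·v=4.65×(-2.323)=-10.8020; √(2b)=3.0496; u=(-10.8020+(-36.673))/3.0496=-15.5676, w=(-10.8020−(-36.673))/3.0496=8.4835
k=2: b·v=4.65×(-3.652)=-16.9818; √(2b)=3.0496; u=(-16.9818+(-17.104))/3.0496=-11.1772, w=(-16.9818−(-17.104))/3.0496=0.0401
k=3: b·v=4.65×(-2.186)=-10.1649; √(2b)=3.0496; u=(-10.1649+30.67)/3.0496=6.7239, w=(-10.1649−30.67)/3.0496=-13.3903

0: u=10.0157 w=0.9659
1: u=-15.5676 w=8.4835
2: u=-11.1772 w=0.0401
3: u=6.7239 w=-13.3903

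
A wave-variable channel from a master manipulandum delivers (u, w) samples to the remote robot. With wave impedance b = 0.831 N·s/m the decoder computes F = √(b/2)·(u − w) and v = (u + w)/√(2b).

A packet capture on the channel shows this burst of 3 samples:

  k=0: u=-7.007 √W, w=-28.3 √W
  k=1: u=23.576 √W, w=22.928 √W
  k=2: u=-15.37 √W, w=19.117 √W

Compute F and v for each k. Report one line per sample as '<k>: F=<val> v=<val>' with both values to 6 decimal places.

0: F=13.725317 v=-27.387053
1: F=0.417696 v=36.072380
2: F=-22.230075 v=2.906486

k=0: u−w=21.293000, u+w=-35.307000; √(b/2)=0.644593, √(2b)=1.289186; F=0.644593×21.293=13.725317, v=-35.307000/1.289186=-27.387053
k=1: u−w=0.648000, u+w=46.504000; √(b/2)=0.644593, √(2b)=1.289186; F=0.644593×0.648=0.417696, v=46.504000/1.289186=36.072380
k=2: u−w=-34.487000, u+w=3.747000; √(b/2)=0.644593, √(2b)=1.289186; F=0.644593×(-34.487)=-22.230075, v=3.747000/1.289186=2.906486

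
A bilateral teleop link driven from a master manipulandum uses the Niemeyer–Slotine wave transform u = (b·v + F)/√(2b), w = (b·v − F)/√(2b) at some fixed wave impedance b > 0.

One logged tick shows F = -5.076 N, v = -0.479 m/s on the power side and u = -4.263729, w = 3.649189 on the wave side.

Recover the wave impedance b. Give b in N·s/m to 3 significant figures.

b = 0.823 N·s/m

u + w = -0.614540;  u + w = √(2b)·v, so √(2b) = -0.614540/(-0.479) = 1.282965.
b = (√(2b))²/2 = 1.645998/2 = 0.822999.
(Check via u − w = 2F/√(2b): u − w = -7.912918, 2F/√(2b) = -7.912923.)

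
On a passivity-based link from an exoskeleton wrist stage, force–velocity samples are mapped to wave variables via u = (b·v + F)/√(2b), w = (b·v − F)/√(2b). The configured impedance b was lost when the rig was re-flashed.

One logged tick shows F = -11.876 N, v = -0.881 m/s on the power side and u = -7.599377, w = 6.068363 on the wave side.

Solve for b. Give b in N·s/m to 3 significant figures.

u + w = -1.531014;  u + w = √(2b)·v, so √(2b) = -1.531014/(-0.881) = 1.737814.
b = (√(2b))²/2 = 3.019997/2 = 1.509998.
(Check via u − w = 2F/√(2b): u − w = -13.667740, 2F/√(2b) = -13.667747.)

b = 1.51 N·s/m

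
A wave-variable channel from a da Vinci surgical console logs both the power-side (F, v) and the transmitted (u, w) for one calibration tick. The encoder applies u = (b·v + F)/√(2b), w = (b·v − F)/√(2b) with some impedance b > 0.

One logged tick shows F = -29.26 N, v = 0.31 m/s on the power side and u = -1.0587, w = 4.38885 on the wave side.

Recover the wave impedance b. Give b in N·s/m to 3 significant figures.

u + w = 3.3301;  u + w = √(2b)·v, so √(2b) = 3.3301/0.31 = 10.7424.
b = (√(2b))²/2 = 115.3996/2 = 57.6998.
(Check via u − w = 2F/√(2b): u − w = -5.4475, 2F/√(2b) = -5.4476.)

b = 57.7 N·s/m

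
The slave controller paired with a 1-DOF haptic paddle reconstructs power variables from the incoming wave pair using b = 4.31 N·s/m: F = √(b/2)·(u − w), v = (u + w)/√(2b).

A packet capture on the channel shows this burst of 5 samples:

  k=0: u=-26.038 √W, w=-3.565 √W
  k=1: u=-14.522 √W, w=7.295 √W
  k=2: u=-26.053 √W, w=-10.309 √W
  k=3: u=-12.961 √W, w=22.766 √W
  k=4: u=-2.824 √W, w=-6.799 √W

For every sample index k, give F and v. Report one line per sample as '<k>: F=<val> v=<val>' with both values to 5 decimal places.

0: F=-32.99018 v=-10.08282
1: F=-32.02718 v=-2.46153
2: F=-23.11206 v=-12.38495
3: F=-52.44694 v=3.33960
4: F=5.83527 v=-3.27761

k=0: u−w=-22.47300, u+w=-29.60300; √(b/2)=1.46799, √(2b)=2.93598; F=1.46799×(-22.473)=-32.99018, v=-29.60300/2.93598=-10.08282
k=1: u−w=-21.81700, u+w=-7.22700; √(b/2)=1.46799, √(2b)=2.93598; F=1.46799×(-21.817)=-32.02718, v=-7.22700/2.93598=-2.46153
k=2: u−w=-15.74400, u+w=-36.36200; √(b/2)=1.46799, √(2b)=2.93598; F=1.46799×(-15.744)=-23.11206, v=-36.36200/2.93598=-12.38495
k=3: u−w=-35.72700, u+w=9.80500; √(b/2)=1.46799, √(2b)=2.93598; F=1.46799×(-35.727)=-52.44694, v=9.80500/2.93598=3.33960
k=4: u−w=3.97500, u+w=-9.62300; √(b/2)=1.46799, √(2b)=2.93598; F=1.46799×3.975=5.83527, v=-9.62300/2.93598=-3.27761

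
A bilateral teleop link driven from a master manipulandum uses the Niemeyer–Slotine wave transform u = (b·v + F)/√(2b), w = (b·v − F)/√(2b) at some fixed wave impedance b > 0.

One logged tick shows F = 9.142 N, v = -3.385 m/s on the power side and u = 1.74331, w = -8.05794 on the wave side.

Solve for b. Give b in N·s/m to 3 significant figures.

b = 1.74 N·s/m

u + w = -6.3146;  u + w = √(2b)·v, so √(2b) = -6.3146/(-3.385) = 1.8655.
b = (√(2b))²/2 = 3.4800/2 = 1.7400.
(Check via u − w = 2F/√(2b): u − w = 9.8012, 2F/√(2b) = 9.8013.)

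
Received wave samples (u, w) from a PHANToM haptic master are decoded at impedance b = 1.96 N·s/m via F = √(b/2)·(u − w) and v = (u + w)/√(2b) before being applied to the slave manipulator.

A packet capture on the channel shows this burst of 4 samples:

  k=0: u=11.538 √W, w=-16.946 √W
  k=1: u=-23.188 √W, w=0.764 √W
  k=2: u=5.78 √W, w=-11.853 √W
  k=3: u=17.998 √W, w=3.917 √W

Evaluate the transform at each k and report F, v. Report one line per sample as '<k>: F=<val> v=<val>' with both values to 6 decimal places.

0: F=28.197721 v=-2.731452
1: F=-23.711270 v=-11.325830
2: F=17.455779 v=-3.067328
3: F=13.939479 v=11.068747

k=0: u−w=28.484000, u+w=-5.408000; √(b/2)=0.989949, √(2b)=1.979899; F=0.989949×28.484=28.197721, v=-5.408000/1.979899=-2.731452
k=1: u−w=-23.952000, u+w=-22.424000; √(b/2)=0.989949, √(2b)=1.979899; F=0.989949×(-23.952)=-23.711270, v=-22.424000/1.979899=-11.325830
k=2: u−w=17.633000, u+w=-6.073000; √(b/2)=0.989949, √(2b)=1.979899; F=0.989949×17.633=17.455779, v=-6.073000/1.979899=-3.067328
k=3: u−w=14.081000, u+w=21.915000; √(b/2)=0.989949, √(2b)=1.979899; F=0.989949×14.081=13.939479, v=21.915000/1.979899=11.068747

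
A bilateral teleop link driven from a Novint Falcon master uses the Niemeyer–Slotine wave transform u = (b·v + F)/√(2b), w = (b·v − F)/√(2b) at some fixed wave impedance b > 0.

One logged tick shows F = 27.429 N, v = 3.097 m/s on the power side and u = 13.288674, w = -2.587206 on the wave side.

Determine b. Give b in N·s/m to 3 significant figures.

u + w = 10.701468;  u + w = √(2b)·v, so √(2b) = 10.701468/3.097 = 3.455430.
b = (√(2b))²/2 = 11.939999/2 = 5.970000.
(Check via u − w = 2F/√(2b): u − w = 15.875880, 2F/√(2b) = 15.875880.)

b = 5.97 N·s/m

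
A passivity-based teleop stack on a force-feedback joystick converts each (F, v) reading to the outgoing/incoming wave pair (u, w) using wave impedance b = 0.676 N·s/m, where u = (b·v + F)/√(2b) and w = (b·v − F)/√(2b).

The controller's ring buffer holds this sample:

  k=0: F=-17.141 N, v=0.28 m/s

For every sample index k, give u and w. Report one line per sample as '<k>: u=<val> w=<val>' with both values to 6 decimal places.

0: u=-14.578922 w=14.904494

k=0: b·v=0.676×0.28=0.189280; √(2b)=1.162755; u=(0.189280+(-17.141))/1.162755=-14.578922, w=(0.189280−(-17.141))/1.162755=14.904494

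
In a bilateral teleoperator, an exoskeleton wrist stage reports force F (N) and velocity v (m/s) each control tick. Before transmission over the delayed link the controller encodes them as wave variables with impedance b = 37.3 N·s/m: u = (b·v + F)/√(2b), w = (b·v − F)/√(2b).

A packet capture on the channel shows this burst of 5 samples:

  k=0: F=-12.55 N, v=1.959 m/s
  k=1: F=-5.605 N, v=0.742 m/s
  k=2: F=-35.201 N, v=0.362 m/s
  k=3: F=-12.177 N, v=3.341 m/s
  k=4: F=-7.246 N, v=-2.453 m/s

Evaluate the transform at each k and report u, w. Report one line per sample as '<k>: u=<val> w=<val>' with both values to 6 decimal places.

k=0: b·v=37.3×1.959=73.070700; √(2b)=8.637129; u=(73.070700+(-12.55))/8.637129=7.007039, w=(73.070700−(-12.55))/8.637129=9.913097
k=1: b·v=37.3×0.742=27.676600; √(2b)=8.637129; u=(27.676600+(-5.605))/8.637129=2.555432, w=(27.676600−(-5.605))/8.637129=3.853317
k=2: b·v=37.3×0.362=13.502600; √(2b)=8.637129; u=(13.502600+(-35.201))/8.637129=-2.512224, w=(13.502600−(-35.201))/8.637129=5.638864
k=3: b·v=37.3×3.341=124.619300; √(2b)=8.637129; u=(124.619300+(-12.177))/8.637129=13.018481, w=(124.619300−(-12.177))/8.637129=15.838168
k=4: b·v=37.3×(-2.453)=-91.496900; √(2b)=8.637129; u=(-91.496900+(-7.246))/8.637129=-11.432375, w=(-91.496900−(-7.246))/8.637129=-9.754503

0: u=7.007039 w=9.913097
1: u=2.555432 w=3.853317
2: u=-2.512224 w=5.638864
3: u=13.018481 w=15.838168
4: u=-11.432375 w=-9.754503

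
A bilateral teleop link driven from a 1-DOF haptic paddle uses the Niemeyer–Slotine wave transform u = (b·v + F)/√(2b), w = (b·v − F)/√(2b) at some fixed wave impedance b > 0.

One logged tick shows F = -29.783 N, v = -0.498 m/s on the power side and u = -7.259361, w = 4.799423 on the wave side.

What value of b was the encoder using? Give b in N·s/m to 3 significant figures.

b = 12.2 N·s/m

u + w = -2.459938;  u + w = √(2b)·v, so √(2b) = -2.459938/(-0.498) = 4.939635.
b = (√(2b))²/2 = 24.399989/2 = 12.199995.
(Check via u − w = 2F/√(2b): u − w = -12.058784, 2F/√(2b) = -12.058787.)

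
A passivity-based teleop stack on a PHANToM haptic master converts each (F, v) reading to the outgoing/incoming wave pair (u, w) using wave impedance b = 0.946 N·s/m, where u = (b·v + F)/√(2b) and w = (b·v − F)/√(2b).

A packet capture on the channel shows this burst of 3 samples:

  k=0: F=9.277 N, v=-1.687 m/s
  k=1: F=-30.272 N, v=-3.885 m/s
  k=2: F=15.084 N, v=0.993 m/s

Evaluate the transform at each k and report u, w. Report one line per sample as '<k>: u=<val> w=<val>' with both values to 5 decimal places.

0: u=5.58422 w=-7.90469
1: u=-24.67991 w=19.33609
2: u=11.64913 w=-10.28326

k=0: b·v=0.946×(-1.687)=-1.59590; √(2b)=1.37550; u=(-1.59590+9.277)/1.37550=5.58422, w=(-1.59590−9.277)/1.37550=-7.90469
k=1: b·v=0.946×(-3.885)=-3.67521; √(2b)=1.37550; u=(-3.67521+(-30.272))/1.37550=-24.67991, w=(-3.67521−(-30.272))/1.37550=19.33609
k=2: b·v=0.946×0.993=0.93938; √(2b)=1.37550; u=(0.93938+15.084)/1.37550=11.64913, w=(0.93938−15.084)/1.37550=-10.28326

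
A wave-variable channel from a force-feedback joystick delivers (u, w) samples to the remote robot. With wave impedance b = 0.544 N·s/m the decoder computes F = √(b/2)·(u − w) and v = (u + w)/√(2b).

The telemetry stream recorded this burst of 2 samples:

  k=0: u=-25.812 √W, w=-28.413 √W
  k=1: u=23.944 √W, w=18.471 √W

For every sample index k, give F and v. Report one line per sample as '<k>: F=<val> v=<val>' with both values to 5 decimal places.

0: F=1.35652 v=-51.98585
1: F=2.85437 v=40.66353

k=0: u−w=2.60100, u+w=-54.22500; √(b/2)=0.52154, √(2b)=1.04307; F=0.52154×2.601=1.35652, v=-54.22500/1.04307=-51.98585
k=1: u−w=5.47300, u+w=42.41500; √(b/2)=0.52154, √(2b)=1.04307; F=0.52154×5.473=2.85437, v=42.41500/1.04307=40.66353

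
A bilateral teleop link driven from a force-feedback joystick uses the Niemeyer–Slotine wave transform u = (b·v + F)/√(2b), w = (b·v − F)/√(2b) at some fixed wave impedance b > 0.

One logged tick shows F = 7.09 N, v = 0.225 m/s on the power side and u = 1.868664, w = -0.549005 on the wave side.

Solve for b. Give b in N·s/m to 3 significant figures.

u + w = 1.319659;  u + w = √(2b)·v, so √(2b) = 1.319659/0.225 = 5.865151.
b = (√(2b))²/2 = 34.399998/2 = 17.199999.
(Check via u − w = 2F/√(2b): u − w = 2.417669, 2F/√(2b) = 2.417670.)

b = 17.2 N·s/m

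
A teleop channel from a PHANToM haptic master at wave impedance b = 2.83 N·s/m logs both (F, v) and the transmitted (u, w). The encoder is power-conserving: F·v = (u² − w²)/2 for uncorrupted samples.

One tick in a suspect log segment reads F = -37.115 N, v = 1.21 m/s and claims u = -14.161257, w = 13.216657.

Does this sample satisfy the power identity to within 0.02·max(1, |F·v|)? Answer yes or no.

F·v = (-37.115)×1.21 = -44.909150 W.
(u² − w²)/2 = (200.541200 − 174.680022)/2 = 12.930589 W.
|Δ| = 57.839739;  2% of max(1, |F·v|) = 0.898183.

no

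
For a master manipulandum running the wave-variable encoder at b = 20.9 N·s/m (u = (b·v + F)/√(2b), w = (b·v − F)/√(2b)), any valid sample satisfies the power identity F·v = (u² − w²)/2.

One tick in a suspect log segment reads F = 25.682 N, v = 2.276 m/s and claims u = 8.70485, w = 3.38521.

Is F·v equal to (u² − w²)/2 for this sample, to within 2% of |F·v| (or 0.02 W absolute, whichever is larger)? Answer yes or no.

F·v = 25.682×2.276 = 58.45223 W.
(u² − w²)/2 = (75.77441 − 11.45965)/2 = 32.15738 W.
|Δ| = 26.29485;  2% of max(1, |F·v|) = 1.16904.

no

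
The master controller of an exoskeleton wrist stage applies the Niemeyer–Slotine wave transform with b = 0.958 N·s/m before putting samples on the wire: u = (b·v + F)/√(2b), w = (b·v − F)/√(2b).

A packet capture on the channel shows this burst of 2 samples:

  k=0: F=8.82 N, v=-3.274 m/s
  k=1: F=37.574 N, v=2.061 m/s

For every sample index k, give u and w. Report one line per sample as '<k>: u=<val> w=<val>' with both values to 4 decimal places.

k=0: b·v=0.958×(-3.274)=-3.1365; √(2b)=1.3842; u=(-3.1365+8.82)/1.3842=4.1060, w=(-3.1365−8.82)/1.3842=-8.6379
k=1: b·v=0.958×2.061=1.9744; √(2b)=1.3842; u=(1.9744+37.574)/1.3842=28.5714, w=(1.9744−37.574)/1.3842=-25.7186

0: u=4.1060 w=-8.6379
1: u=28.5714 w=-25.7186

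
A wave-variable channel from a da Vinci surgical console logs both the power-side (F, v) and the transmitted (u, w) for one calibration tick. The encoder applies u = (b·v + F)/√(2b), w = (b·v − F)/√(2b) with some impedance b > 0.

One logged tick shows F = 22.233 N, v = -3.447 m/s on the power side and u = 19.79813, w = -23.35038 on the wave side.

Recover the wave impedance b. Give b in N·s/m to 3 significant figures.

b = 0.531 N·s/m

u + w = -3.55225;  u + w = √(2b)·v, so √(2b) = -3.55225/(-3.447) = 1.03053.
b = (√(2b))²/2 = 1.06200/2 = 0.53100.
(Check via u − w = 2F/√(2b): u − w = 43.14851, 2F/√(2b) = 43.14851.)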